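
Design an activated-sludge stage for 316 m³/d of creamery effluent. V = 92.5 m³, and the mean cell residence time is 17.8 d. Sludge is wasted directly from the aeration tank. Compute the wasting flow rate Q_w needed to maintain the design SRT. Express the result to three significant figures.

Q_w ≈ 5.20 m³/d

Wasting from the aeration tank: Q_w = V / θ_c = 92.50 / 17.8 = 5.197 m³/d.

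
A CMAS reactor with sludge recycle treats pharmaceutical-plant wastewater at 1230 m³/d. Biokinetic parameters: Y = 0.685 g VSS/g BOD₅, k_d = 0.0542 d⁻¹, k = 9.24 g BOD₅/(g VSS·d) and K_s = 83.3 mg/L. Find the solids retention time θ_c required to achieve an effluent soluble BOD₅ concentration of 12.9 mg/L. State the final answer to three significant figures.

θ_c ≈ 1.26 d

At the target effluent, Y k S/(K_s+S) = 0.685×9.24×12.9/96.20 = 0.8487 d⁻¹.
1/θ_c = 0.8487 − 0.0542 = 0.7945 d⁻¹, so θ_c = 1.259 d.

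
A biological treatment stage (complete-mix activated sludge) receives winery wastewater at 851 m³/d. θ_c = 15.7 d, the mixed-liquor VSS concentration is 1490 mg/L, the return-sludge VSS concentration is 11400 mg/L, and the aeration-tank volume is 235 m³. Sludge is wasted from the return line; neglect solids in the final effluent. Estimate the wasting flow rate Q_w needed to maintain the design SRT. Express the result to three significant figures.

Q_w = (V·X)/(θ_c X_r) = 235.0 × 1490 / (15.7 × 11400) = 1.956 m³/d.

Q_w ≈ 1.96 m³/d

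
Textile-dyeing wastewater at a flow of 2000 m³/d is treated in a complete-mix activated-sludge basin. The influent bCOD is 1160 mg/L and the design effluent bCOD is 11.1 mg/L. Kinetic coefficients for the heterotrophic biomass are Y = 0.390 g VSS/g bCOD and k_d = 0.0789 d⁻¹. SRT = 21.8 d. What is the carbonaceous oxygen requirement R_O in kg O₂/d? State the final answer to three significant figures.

Correct the yield for decay: Y_obs = Y/(1 + k_d θ_c) = 0.390 / (1 + 0.0789 × 21.8) = 0.390 / 2.720 = 0.1434.
Substrate removed = Q·(S₀ − S) = 2000 m³/d × (1160 − 11.1) g/m³ = 2.3×10^6 g/d = 2298 kg/d.
Net sludge production P_X = 0.1434 × 2298 = 329.5 kg VSS/d.
Carbonaceous O₂ demand = substrate oxidised − cell-mass equivalent = 2298 − 1.42 × 329.5 = 1830 kg O₂/d.

R_O ≈ 1830 kg O₂/d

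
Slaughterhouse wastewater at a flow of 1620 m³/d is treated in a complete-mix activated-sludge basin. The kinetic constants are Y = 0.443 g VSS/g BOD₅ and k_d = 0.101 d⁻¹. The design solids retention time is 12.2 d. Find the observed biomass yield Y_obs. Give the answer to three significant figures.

Observed yield with endogenous decay: Y_obs = Y / (1 + k_d·θ_c) = 0.443 / (1 + 0.101 × 12.2) = 0.443 / 2.232 = 0.1985 g VSS/g BOD₅.

Y_obs ≈ 0.198 g VSS/g BOD₅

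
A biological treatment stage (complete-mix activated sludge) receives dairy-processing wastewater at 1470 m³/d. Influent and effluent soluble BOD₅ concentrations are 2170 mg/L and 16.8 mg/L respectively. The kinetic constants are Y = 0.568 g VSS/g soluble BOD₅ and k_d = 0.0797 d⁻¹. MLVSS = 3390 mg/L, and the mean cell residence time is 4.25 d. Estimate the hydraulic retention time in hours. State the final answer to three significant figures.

From the SRT design equation V = Y Q (S₀−S) θ_c / [X (1 + k_d θ_c)] = 0.568 × 1470 × (2170 − 16.8) × 4.25 / [3390 × (1 + 0.0797 × 4.25)] = 7.64×10^6 / 4538 = 1684 m³.
HRT = V/Q = 1684 m³ / 1470 m³·d⁻¹ = 1.145 d × 24 = 27.49 h.

τ ≈ 27.5 h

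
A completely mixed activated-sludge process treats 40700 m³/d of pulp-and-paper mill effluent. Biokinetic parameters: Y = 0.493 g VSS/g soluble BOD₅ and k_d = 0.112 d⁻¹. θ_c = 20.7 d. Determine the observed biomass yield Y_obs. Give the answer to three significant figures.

Y_obs ≈ 0.149 g VSS/g soluble BOD₅

The observed yield is Y_obs = Y/(1 + k_d·θ_c) = 0.493 / (1 + 0.112 × 20.7) = 0.493 / 3.318 = 0.1486 g VSS per g soluble BOD₅ removed.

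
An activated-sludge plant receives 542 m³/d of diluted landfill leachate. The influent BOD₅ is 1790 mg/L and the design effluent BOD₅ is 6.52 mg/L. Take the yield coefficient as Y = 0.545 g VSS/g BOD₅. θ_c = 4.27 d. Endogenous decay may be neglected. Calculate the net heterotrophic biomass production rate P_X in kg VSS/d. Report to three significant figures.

No decay correction is needed, so Y_obs = Y = 0.545.
Mass of BOD₅ removed per day: Q(S₀ − S) = 542 × 1783 g/m³ = 966.6 kg/d.
P_X = Y_obs · Q(S₀ − S) = 0.5450 × 966.6 = 526.8 kg VSS/d.

P_X ≈ 527 kg VSS/d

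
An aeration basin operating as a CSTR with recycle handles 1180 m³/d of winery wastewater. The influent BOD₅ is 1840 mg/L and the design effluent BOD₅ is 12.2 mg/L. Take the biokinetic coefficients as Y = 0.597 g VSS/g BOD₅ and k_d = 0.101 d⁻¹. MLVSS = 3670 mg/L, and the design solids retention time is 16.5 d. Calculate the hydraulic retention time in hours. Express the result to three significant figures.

τ ≈ 44.2 h

From the SRT design equation V = Y Q (S₀−S) θ_c / [X (1 + k_d θ_c)] = 0.597 × 1180 × (1840 − 12.2) × 16.5 / [3670 × (1 + 0.101 × 16.5)] = 2.12×10^7 / 9786 = 2171 m³.
Hydraulic retention time τ = V/Q = 2171 / 1180 = 1.840 d = 44.16 h.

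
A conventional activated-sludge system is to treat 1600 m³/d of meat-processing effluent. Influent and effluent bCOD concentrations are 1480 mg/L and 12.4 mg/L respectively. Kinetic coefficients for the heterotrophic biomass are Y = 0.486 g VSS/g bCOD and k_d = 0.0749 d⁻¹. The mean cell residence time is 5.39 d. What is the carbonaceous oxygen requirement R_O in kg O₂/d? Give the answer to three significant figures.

R_O ≈ 1190 kg O₂/d

Y_obs = Y / (1 + k_d θ_c) = 0.486 / (1 + 0.0749 × 5.39) = 0.486 / 1.404 = 0.3462.
ΔS = 1480 − 12.4 = 1468 mg/L, so the substrate removal rate is 1600 × 1468/1000 = 2348 kg bCOD/d.
P_X = Y_obs·Q·(S₀ − S) = 0.3462 × 2348 = 813.0 kg VSS/d.
R_O = Q·(S₀ − S) − 1.42·P_X = 2348 − 1.42 × 813.0 = 1194 kg O₂/d.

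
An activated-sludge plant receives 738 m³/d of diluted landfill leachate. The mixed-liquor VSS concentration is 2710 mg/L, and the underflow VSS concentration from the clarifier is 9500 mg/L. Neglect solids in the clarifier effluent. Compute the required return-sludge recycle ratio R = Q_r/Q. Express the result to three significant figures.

R = Q_r/Q = X/(X_r − X) = 2710 / (9500 − 2710) = 0.3991.

R ≈ 0.399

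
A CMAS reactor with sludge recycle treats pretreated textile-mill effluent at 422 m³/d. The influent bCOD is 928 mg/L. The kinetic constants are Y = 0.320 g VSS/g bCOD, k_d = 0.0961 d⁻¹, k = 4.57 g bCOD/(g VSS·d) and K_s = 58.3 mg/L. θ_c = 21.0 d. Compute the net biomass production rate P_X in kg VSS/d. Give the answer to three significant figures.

P_X ≈ 41.2 kg VSS/d

Effluent substrate depends only on kinetics and SRT: S = K_s(1 + k_d θ_c) / [θ_c(Yk − k_d) − 1] = 58.3 × (1 + 0.0961 × 21.0) / [21.0 × (0.320 × 4.57 − 0.0961) − 1] = 176.0 / 27.69 = 6.354 mg/L.
Correct the yield for decay: Y_obs = Y/(1 + k_d θ_c) = 0.320 / (1 + 0.0961 × 21.0) = 0.320 / 3.018 = 0.1060.
Mass of bCOD removed per day: Q(S₀ − S) = 422 × 921.6 g/m³ = 388.9 kg/d.
Biomass produced: P_X = Y_obs·Q·ΔS = 0.1060 × 388.9 ≈ 41.24 kg VSS/d.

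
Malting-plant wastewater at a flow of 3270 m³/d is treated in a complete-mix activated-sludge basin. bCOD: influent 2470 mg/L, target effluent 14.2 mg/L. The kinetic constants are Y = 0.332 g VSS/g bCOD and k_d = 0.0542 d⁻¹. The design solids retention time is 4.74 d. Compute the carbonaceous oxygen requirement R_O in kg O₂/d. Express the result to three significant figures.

Correct the yield for decay: Y_obs = Y/(1 + k_d θ_c) = 0.332 / (1 + 0.0542 × 4.74) = 0.332 / 1.257 = 0.2641.
Q·(S₀ − S) = 3270 × (2470 − 14.2) × 10⁻³ = 8030 kg/d removed.
P_X = Y_obs·Q·(S₀ − S) = 0.2641 × 8030 = 2121 kg VSS/d.
Carbonaceous O₂ demand = substrate oxidised − cell-mass equivalent = 8030 − 1.42 × 2121 = 5018 kg O₂/d.

R_O ≈ 5020 kg O₂/d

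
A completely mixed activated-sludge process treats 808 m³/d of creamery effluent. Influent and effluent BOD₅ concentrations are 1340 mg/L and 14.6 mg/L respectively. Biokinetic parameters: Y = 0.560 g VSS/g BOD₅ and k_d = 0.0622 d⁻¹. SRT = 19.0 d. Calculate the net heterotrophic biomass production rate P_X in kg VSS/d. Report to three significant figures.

P_X ≈ 275 kg VSS/d

Y_obs = Y / (1 + k_d θ_c) = 0.560 / (1 + 0.0622 × 19.0) = 0.560 / 2.182 = 0.2567.
ΔS = 1340 − 14.6 = 1325 mg/L, so the substrate removal rate is 808 × 1325/1000 = 1071 kg BOD₅/d.
So the net sludge growth is P_X = 0.2567 × 1071 = 274.9 kg VSS/d.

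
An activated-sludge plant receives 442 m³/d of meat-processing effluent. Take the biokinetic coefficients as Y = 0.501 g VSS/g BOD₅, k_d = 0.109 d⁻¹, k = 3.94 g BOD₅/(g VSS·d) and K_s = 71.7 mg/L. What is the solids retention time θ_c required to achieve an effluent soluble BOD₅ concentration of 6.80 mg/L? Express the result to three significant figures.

From 1/θ_c = Y·k·S/(K_s + S) − k_d: Y·k·S/(K_s+S) = 0.501 × 3.94 × 6.80 / (71.7 + 6.80) = 0.1710 d⁻¹.
Then 1/θ_c = μ − k_d = 0.1710 − 0.109 = 0.06199 d⁻¹, giving θ_c = 16.13 d.

θ_c ≈ 16.1 d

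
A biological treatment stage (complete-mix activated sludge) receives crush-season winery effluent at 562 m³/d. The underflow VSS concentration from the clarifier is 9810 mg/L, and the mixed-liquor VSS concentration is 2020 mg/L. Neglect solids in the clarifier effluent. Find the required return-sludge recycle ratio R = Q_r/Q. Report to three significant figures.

Mass balance around the secondary clarifier (neglecting effluent solids): R = X / (X_r − X) = 2020 / (9810 − 2020) = 0.2593.

R ≈ 0.259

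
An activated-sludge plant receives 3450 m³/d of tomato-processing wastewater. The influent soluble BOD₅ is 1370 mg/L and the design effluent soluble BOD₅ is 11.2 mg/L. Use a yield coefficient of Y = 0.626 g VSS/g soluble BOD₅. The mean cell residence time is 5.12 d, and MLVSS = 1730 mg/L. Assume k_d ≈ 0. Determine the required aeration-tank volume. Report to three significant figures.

V ≈ 8690 m³

With k_d = 0 the design equation reduces to V = Y Q (S₀−S) θ_c / X = 0.626 × 3450 × (1370 − 11.2) × 5.12 / 1730 = 8685 m³.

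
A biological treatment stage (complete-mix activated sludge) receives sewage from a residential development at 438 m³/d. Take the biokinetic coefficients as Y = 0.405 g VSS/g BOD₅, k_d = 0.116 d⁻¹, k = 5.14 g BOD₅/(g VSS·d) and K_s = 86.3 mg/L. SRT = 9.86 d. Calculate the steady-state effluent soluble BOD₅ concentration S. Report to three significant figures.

From the Monod/SRT balance for a CMAS, S = K_s·(1+k_d θ_c)/[θ_c·(Y k − k_d) − 1] = 86.3 × (1 + 0.116 × 9.86) / [9.86 × (0.405 × 5.14 − 0.116) − 1] = 185.0 / 18.38 = 10.06 mg/L.

S ≈ 10.1 mg/L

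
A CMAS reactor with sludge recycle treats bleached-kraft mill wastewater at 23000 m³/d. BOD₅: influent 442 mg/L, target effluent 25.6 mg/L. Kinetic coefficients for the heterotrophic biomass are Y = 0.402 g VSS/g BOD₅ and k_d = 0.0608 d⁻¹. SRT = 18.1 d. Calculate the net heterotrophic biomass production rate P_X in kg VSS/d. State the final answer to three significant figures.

P_X ≈ 1830 kg VSS/d

Correct the yield for decay: Y_obs = Y/(1 + k_d θ_c) = 0.402 / (1 + 0.0608 × 18.1) = 0.402 / 2.100 = 0.1914.
ΔS = 442 − 25.6 = 416.4 mg/L, so the substrate removal rate is 23000 × 416.4/1000 = 9577 kg BOD₅/d.
So the net sludge growth is P_X = 0.1914 × 9577 = 1833 kg VSS/d.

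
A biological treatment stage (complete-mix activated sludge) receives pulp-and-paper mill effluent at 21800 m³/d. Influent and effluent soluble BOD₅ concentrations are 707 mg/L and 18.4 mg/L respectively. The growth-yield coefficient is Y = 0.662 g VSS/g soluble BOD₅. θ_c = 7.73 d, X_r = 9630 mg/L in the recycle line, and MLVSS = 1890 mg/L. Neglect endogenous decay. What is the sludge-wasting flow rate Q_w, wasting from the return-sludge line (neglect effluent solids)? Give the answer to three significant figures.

Biomass mass balance (decay neglected): V·X = Y·Q·(S₀ − S)·θ_c, so V = 0.662 × 21800 × (707 − 18.4) × 7.73 / 1890 = 40644 m³.
Wasting from the return line (neglecting effluent solids): Q_w = V·X / (θ_c·X_r) = 40644 × 1890 / (7.73 × 9630) = 1032 m³/d.

Q_w ≈ 1030 m³/d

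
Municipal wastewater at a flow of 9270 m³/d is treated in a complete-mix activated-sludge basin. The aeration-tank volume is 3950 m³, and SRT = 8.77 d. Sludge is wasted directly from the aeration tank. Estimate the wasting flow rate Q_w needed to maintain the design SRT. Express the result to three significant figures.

For wasting at MLVSS concentration, Q_w = V/θ_c = 3950/8.77 = 450.4 m³/d.

Q_w ≈ 450 m³/d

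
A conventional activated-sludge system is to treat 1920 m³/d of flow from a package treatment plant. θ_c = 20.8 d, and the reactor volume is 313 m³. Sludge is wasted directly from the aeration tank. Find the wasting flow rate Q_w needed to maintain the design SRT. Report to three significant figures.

With mixed-liquor wasting, θ_c = V/Q_w, so Q_w = V/θ_c = 313.0/20.8 = 15.05 m³/d.

Q_w ≈ 15.0 m³/d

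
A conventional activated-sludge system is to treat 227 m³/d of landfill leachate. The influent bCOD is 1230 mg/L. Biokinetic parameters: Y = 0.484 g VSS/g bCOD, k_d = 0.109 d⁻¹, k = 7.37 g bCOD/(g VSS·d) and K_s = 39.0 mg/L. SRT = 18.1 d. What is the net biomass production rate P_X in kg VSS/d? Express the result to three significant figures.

P_X ≈ 45.4 kg VSS/d

For a completely mixed reactor with recycle the Lawrence–McCarty relation gives S = K_s·(1 + k_d·θ_c) / [θ_c·(Y·k − k_d) − 1] = 39.0 × (1 + 0.109 × 18.1) / [18.1 × (0.484 × 7.37 − 0.109) − 1] = 115.9 / 61.59 = 1.882 mg/L.
Observed yield with endogenous decay: Y_obs = Y / (1 + k_d·θ_c) = 0.484 / (1 + 0.109 × 18.1) = 0.484 / 2.973 = 0.1628 g VSS/g bCOD.
Mass of bCOD removed per day: Q(S₀ − S) = 227 × 1228 g/m³ = 278.8 kg/d.
Biomass produced: P_X = Y_obs·Q·ΔS = 0.1628 × 278.8 ≈ 45.39 kg VSS/d.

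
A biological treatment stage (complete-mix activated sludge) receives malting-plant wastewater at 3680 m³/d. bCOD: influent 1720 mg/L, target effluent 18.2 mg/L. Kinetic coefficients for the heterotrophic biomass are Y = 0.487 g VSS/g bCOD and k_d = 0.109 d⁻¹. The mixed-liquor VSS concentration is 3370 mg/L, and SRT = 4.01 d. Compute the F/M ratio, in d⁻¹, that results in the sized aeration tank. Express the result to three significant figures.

F/M ≈ 0.744 d⁻¹

Steady-state biomass mass balance: V·X·(1 + k_d·θ_c) = Y·Q·(S₀ − S)·θ_c, so V = 0.487 × 3680 × (1720 − 18.2) × 4.01 / [3370 × (1 + 0.109 × 4.01)] = 1.22×10^7 / 4843 = 2525 m³.
Food-to-microorganism ratio F/M = Q S₀ / (V X) = 3680 × 1720 / (2525 × 3370) = 0.7438 d⁻¹.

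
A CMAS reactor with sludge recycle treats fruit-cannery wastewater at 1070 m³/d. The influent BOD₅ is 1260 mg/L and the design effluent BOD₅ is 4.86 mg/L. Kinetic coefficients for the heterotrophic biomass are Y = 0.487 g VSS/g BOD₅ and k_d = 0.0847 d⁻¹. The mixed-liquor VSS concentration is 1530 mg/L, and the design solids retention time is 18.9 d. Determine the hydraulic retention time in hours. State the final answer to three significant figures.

τ ≈ 69.7 h

Steady-state biomass mass balance: V·X·(1 + k_d·θ_c) = Y·Q·(S₀ − S)·θ_c, so V = 0.487 × 1070 × (1260 − 4.86) × 18.9 / [1530 × (1 + 0.0847 × 18.9)] = 1.24×10^7 / 3979 = 3106 m³.
τ = V/Q = 3106/1070 = 2.903 d, or 69.68 h.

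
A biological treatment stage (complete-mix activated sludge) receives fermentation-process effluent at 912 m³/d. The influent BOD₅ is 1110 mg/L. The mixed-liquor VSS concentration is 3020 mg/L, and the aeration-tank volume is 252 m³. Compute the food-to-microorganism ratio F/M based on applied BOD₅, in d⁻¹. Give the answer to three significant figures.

F/M = Q·S₀ / (V·X) = 912 × 1110 / (252.0 × 3020) = 1.330 g BOD₅·(g VSS·d)⁻¹.

F/M ≈ 1.33 d⁻¹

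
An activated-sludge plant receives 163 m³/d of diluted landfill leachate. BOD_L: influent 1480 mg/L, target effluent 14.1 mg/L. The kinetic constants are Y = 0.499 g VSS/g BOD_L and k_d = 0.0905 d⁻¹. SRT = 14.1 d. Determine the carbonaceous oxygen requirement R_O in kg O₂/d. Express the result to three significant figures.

R_O ≈ 165 kg O₂/d

Y_obs = Y / (1 + k_d θ_c) = 0.499 / (1 + 0.0905 × 14.1) = 0.499 / 2.276 = 0.2192.
Mass of BOD_L removed per day: Q(S₀ − S) = 163 × 1466 g/m³ = 238.9 kg/d.
Biomass synthesised: P_X = Y_obs × 238.9 = 52.39 kg VSS/d.
R_O = Q·ΔS − 1.42 P_X = 238.9 − 74.39 = 164.6 kg O₂/d.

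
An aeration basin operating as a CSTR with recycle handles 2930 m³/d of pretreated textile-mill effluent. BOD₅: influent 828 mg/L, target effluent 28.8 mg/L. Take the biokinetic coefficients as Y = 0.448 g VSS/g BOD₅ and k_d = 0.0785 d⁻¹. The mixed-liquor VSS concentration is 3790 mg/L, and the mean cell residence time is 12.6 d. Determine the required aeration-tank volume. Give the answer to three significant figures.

Rearranging the biomass balance for a CMAS with decay, V = Y·Q·ΔS·θ_c / [X·(1+k_d θ_c)] = 0.448 × 2930 × (828 − 28.8) × 12.6 / [3790 × (1 + 0.0785 × 12.6)] = 1.32×10^7 / 7539 = 1753 m³.

V ≈ 1750 m³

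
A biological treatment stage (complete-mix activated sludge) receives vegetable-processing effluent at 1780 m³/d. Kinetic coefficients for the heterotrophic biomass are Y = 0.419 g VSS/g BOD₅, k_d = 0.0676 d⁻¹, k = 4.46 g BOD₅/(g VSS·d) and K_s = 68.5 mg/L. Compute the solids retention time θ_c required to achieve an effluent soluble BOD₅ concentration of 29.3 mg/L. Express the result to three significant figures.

θ_c ≈ 2.03 d

From 1/θ_c = Y·k·S/(K_s + S) − k_d: Y·k·S/(K_s+S) = 0.419 × 4.46 × 29.3 / (68.5 + 29.3) = 0.5599 d⁻¹.
Then 1/θ_c = μ − k_d = 0.5599 − 0.0676 = 0.4923 d⁻¹, giving θ_c = 2.031 d.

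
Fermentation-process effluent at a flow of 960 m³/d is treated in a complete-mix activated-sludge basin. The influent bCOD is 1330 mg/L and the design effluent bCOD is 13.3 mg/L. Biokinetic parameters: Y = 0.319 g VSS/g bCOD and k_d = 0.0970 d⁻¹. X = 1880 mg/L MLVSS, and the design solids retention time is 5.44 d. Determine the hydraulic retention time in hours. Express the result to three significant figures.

From the SRT design equation V = Y Q (S₀−S) θ_c / [X (1 + k_d θ_c)] = 0.319 × 960 × (1330 − 13.3) × 5.44 / [1880 × (1 + 0.0970 × 5.44)] = 2.19×10^6 / 2872 = 763.8 m³.
HRT = V/Q = 763.8 m³ / 960 m³·d⁻¹ = 0.7956 d × 24 = 19.09 h.

τ ≈ 19.1 h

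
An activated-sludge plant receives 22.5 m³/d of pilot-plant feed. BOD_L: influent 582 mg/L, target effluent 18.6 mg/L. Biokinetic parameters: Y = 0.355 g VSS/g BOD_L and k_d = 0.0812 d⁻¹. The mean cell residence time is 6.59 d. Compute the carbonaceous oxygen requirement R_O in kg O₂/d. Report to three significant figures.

Y_obs = Y / (1 + k_d θ_c) = 0.355 / (1 + 0.0812 × 6.59) = 0.355 / 1.535 = 0.2313.
ΔS = 582 − 18.6 = 563.4 mg/L, so the substrate removal rate is 22.5 × 563.4/1000 = 12.68 kg BOD_L/d.
P_X = Y_obs·Q·(S₀ − S) = 0.2313 × 12.68 = 2.931 kg VSS/d.
R_O = Q·(S₀ − S) − 1.42·P_X = 12.68 − 1.42 × 2.931 = 8.514 kg O₂/d.

R_O ≈ 8.51 kg O₂/d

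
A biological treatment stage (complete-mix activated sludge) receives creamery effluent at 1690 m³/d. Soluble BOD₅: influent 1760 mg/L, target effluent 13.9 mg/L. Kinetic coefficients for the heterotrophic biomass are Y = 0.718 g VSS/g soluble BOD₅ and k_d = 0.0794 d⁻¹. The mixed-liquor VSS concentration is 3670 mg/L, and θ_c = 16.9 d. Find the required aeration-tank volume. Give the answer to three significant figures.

V ≈ 4170 m³

From the SRT design equation V = Y Q (S₀−S) θ_c / [X (1 + k_d θ_c)] = 0.718 × 1690 × (1760 − 13.9) × 16.9 / [3670 × (1 + 0.0794 × 16.9)] = 3.58×10^7 / 8595 = 4166 m³.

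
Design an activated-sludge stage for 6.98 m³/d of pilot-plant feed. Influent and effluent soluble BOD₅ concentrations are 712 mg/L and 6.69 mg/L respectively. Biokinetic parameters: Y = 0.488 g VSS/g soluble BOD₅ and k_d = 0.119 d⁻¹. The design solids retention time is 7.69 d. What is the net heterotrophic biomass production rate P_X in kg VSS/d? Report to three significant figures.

P_X ≈ 1.25 kg VSS/d

Observed yield with endogenous decay: Y_obs = Y / (1 + k_d·θ_c) = 0.488 / (1 + 0.119 × 7.69) = 0.488 / 1.915 = 0.2548 g VSS/g soluble BOD₅.
Q·(S₀ − S) = 6.98 × (712 − 6.69) × 10⁻³ = 4.923 kg/d removed.
Biomass produced: P_X = Y_obs·Q·ΔS = 0.2548 × 4.923 ≈ 1.254 kg VSS/d.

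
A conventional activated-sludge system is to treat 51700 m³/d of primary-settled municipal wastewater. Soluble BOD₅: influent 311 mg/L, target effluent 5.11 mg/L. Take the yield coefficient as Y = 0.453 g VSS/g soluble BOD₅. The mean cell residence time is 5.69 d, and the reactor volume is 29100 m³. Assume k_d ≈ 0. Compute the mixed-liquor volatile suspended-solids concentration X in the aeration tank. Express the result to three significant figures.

X ≈ 1400 mg/L

From V·X = Y·Q·(S₀ − S)·θ_c (decay neglected): X = 0.453 × 51700 × (311 − 5.11) × 5.69 / 29100 = 1401 mg/L.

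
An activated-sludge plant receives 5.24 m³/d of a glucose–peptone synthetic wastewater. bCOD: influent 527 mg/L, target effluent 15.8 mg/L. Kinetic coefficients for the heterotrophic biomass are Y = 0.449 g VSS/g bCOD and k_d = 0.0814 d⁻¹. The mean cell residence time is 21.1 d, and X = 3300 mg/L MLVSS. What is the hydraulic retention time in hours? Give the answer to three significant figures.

τ ≈ 13.0 h

Steady-state biomass mass balance: V·X·(1 + k_d·θ_c) = Y·Q·(S₀ − S)·θ_c, so V = 0.449 × 5.24 × (527 − 15.8) × 21.1 / [3300 × (1 + 0.0814 × 21.1)] = 2.54×10^4 / 8968 = 2.830 m³.
τ = V/Q = 2.830/5.24 = 0.5400 d, or 12.96 h.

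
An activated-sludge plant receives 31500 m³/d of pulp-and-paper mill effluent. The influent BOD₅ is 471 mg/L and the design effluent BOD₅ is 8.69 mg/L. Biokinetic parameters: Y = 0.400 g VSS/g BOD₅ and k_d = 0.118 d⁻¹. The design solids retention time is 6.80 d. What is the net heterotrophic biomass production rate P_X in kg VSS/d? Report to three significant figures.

Observed yield with endogenous decay: Y_obs = Y / (1 + k_d·θ_c) = 0.400 / (1 + 0.118 × 6.80) = 0.400 / 1.802 = 0.2219 g VSS/g BOD₅.
Q·(S₀ − S) = 31500 × (471 − 8.69) × 10⁻³ = 14563 kg/d removed.
P_X = Y_obs · Q(S₀ − S) = 0.2219 × 14563 = 3232 kg VSS/d.

P_X ≈ 3230 kg VSS/d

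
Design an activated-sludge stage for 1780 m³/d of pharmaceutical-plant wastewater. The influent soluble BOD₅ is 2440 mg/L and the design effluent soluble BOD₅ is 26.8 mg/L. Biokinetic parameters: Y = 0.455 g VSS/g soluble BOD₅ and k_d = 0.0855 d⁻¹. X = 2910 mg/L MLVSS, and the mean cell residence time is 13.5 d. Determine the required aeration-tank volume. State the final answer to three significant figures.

Steady-state biomass mass balance: V·X·(1 + k_d·θ_c) = Y·Q·(S₀ − S)·θ_c, so V = 0.455 × 1780 × (2440 − 26.8) × 13.5 / [2910 × (1 + 0.0855 × 13.5)] = 2.64×10^7 / 6269 = 4209 m³.

V ≈ 4210 m³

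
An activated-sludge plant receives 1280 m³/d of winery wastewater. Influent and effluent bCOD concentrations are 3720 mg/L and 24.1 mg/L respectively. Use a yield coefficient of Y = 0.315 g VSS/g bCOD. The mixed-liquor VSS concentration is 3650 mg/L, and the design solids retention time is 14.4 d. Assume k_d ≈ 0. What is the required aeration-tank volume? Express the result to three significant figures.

V ≈ 5880 m³

With k_d = 0 the design equation reduces to V = Y Q (S₀−S) θ_c / X = 0.315 × 1280 × (3720 − 24.1) × 14.4 / 3650 = 5879 m³.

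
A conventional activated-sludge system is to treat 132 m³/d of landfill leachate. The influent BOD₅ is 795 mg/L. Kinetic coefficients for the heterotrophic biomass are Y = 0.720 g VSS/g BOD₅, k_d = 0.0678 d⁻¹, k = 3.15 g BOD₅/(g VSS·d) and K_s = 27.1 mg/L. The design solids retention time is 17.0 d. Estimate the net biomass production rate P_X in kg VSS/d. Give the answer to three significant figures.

Effluent substrate depends only on kinetics and SRT: S = K_s(1 + k_d θ_c) / [θ_c(Yk − k_d) − 1] = 27.1 × (1 + 0.0678 × 17.0) / [17.0 × (0.720 × 3.15 − 0.0678) − 1] = 58.34 / 36.40 = 1.602 mg/L.
Observed yield with endogenous decay: Y_obs = Y / (1 + k_d·θ_c) = 0.720 / (1 + 0.0678 × 17.0) = 0.720 / 2.153 = 0.3345 g VSS/g BOD₅.
Substrate removed = Q·(S₀ − S) = 132 m³/d × (795 − 1.60) g/m³ = 1.05×10^5 g/d = 104.7 kg/d.
P_X = Y_obs · Q(S₀ − S) = 0.3345 × 104.7 = 35.03 kg VSS/d.

P_X ≈ 35.0 kg VSS/d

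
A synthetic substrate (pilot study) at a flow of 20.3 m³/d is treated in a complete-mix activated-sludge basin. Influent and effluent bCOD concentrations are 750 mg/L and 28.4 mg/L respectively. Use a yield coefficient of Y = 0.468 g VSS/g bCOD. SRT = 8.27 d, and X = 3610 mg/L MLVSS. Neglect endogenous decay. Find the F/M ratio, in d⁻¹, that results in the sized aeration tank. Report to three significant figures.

Biomass mass balance (decay neglected): V·X = Y·Q·(S₀ − S)·θ_c, so V = 0.468 × 20.3 × (750 − 28.4) × 8.27 / 3610 = 15.70 m³.
F/M = applied load / biomass = Q·S₀/(V·X) = 20.3 × 750 / (15.70 × 3610) = 0.2685 d⁻¹.

F/M ≈ 0.269 d⁻¹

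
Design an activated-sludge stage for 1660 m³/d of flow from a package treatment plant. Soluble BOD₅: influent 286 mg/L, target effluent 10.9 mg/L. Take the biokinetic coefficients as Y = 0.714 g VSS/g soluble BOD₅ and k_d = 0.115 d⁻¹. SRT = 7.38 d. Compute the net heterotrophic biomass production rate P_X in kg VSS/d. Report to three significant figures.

Observed yield with endogenous decay: Y_obs = Y / (1 + k_d·θ_c) = 0.714 / (1 + 0.115 × 7.38) = 0.714 / 1.849 = 0.3862 g VSS/g soluble BOD₅.
ΔS = 286 − 10.9 = 275.1 mg/L, so the substrate removal rate is 1660 × 275.1/1000 = 456.7 kg soluble BOD₅/d.
So the net sludge growth is P_X = 0.3862 × 456.7 = 176.4 kg VSS/d.

P_X ≈ 176 kg VSS/d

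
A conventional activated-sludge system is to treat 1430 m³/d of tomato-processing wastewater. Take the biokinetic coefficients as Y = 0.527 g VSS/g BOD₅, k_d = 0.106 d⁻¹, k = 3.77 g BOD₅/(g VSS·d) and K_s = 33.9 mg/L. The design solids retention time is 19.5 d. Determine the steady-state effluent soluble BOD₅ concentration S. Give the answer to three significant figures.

S ≈ 2.91 mg/L

From the Monod/SRT balance for a CMAS, S = K_s·(1+k_d θ_c)/[θ_c·(Y k − k_d) − 1] = 33.9 × (1 + 0.106 × 19.5) / [19.5 × (0.527 × 3.77 − 0.106) − 1] = 104.0 / 35.68 = 2.914 mg/L.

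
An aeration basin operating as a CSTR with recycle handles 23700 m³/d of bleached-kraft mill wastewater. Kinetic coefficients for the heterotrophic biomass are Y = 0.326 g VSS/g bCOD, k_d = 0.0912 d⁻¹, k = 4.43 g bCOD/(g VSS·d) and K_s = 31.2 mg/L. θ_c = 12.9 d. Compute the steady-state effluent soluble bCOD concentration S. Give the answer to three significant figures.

S ≈ 4.13 mg/L

Effluent substrate depends only on kinetics and SRT: S = K_s(1 + k_d θ_c) / [θ_c(Yk − k_d) − 1] = 31.2 × (1 + 0.0912 × 12.9) / [12.9 × (0.326 × 4.43 − 0.0912) − 1] = 67.91 / 16.45 = 4.127 mg/L.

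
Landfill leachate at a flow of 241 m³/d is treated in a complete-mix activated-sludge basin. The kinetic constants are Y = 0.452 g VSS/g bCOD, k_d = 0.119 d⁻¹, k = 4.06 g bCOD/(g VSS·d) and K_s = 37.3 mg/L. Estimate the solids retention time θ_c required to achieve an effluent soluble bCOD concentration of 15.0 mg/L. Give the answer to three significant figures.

At the target effluent, Y k S/(K_s+S) = 0.452×4.06×15.0/52.30 = 0.5263 d⁻¹.
θ_c = 1/(μ − k_d) = 1/(0.5263 − 0.119) = 1/0.4073 = 2.455 d.

θ_c ≈ 2.46 d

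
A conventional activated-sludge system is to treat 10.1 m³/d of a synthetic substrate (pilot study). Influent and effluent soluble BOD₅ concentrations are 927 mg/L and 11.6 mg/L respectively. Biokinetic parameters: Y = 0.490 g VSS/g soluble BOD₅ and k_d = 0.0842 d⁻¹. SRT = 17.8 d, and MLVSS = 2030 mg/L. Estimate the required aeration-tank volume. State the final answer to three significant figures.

Rearranging the biomass balance for a CMAS with decay, V = Y·Q·ΔS·θ_c / [X·(1+k_d θ_c)] = 0.490 × 10.1 × (927 − 11.6) × 17.8 / [2030 × (1 + 0.0842 × 17.8)] = 8.06×10^4 / 5072 = 15.90 m³.

V ≈ 15.9 m³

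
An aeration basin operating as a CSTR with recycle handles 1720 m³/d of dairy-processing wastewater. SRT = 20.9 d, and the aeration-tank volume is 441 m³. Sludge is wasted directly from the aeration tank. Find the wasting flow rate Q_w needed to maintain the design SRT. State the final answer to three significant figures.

For wasting at MLVSS concentration, Q_w = V/θ_c = 441.0/20.9 = 21.10 m³/d.

Q_w ≈ 21.1 m³/d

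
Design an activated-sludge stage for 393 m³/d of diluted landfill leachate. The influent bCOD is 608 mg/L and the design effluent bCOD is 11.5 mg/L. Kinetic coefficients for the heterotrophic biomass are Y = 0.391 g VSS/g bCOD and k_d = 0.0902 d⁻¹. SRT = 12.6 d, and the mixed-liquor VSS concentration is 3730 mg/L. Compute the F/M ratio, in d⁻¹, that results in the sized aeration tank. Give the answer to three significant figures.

F/M ≈ 0.442 d⁻¹

Steady-state biomass mass balance: V·X·(1 + k_d·θ_c) = Y·Q·(S₀ − S)·θ_c, so V = 0.391 × 393 × (608 − 11.5) × 12.6 / [3730 × (1 + 0.0902 × 12.6)] = 1.15×10^6 / 7969 = 144.9 m³.
F/M = applied load / biomass = Q·S₀/(V·X) = 393 × 608 / (144.9 × 3730) = 0.4420 d⁻¹.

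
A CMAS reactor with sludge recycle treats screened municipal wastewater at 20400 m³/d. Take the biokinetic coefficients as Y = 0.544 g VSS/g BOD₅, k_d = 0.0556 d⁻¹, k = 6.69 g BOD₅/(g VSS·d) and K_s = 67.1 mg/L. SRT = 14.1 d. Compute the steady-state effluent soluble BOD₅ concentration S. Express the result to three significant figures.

S ≈ 2.42 mg/L

From the Monod/SRT balance for a CMAS, S = K_s·(1+k_d θ_c)/[θ_c·(Y k − k_d) − 1] = 67.1 × (1 + 0.0556 × 14.1) / [14.1 × (0.544 × 6.69 − 0.0556) − 1] = 119.7 / 49.53 = 2.417 mg/L.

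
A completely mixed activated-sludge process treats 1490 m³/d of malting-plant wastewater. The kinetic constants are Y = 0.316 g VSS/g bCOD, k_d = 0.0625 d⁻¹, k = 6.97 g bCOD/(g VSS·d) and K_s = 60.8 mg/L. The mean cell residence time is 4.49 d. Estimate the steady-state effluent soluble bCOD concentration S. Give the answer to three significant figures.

S ≈ 9.04 mg/L

From the Monod/SRT balance for a CMAS, S = K_s·(1+k_d θ_c)/[θ_c·(Y k − k_d) − 1] = 60.8 × (1 + 0.0625 × 4.49) / [4.49 × (0.316 × 6.97 − 0.0625) − 1] = 77.86 / 8.609 = 9.045 mg/L.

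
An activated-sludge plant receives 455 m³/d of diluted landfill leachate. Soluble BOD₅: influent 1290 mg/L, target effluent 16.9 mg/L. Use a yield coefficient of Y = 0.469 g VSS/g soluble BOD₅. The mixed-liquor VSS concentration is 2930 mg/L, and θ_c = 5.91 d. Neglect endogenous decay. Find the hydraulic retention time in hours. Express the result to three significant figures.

With k_d = 0 the design equation reduces to V = Y Q (S₀−S) θ_c / X = 0.469 × 455 × (1290 − 16.9) × 5.91 / 2930 = 548.0 m³.
HRT = V/Q = 548.0 m³ / 455 m³·d⁻¹ = 1.204 d × 24 = 28.90 h.

τ ≈ 28.9 h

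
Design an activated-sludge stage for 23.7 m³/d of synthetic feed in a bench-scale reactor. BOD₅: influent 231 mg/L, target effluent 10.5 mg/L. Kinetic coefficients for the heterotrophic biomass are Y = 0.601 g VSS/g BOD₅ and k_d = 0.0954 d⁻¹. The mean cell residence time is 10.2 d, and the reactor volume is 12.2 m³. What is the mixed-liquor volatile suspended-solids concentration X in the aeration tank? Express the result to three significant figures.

Solving the biomass balance for X: X = Y Q (S₀−S) θ_c / [V (1+k_d θ_c)] = 0.601 × 23.7 × (231 − 10.5) × 10.2 / [12.2 × (1 + 0.0954 × 10.2)] = 1331 mg/L.

X ≈ 1330 mg/L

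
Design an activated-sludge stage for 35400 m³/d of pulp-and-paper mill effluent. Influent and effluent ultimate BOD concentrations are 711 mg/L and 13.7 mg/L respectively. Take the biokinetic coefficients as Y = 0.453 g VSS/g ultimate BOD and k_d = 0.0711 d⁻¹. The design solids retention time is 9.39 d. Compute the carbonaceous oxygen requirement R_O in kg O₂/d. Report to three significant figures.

R_O ≈ 15200 kg O₂/d

Observed yield with endogenous decay: Y_obs = Y / (1 + k_d·θ_c) = 0.453 / (1 + 0.0711 × 9.39) = 0.453 / 1.668 = 0.2716 g VSS/g ultimate BOD.
Substrate removed = Q·(S₀ − S) = 35400 m³/d × (711 − 13.7) g/m³ = 2.47×10^7 g/d = 24684 kg/d.
Biomass synthesised: P_X = Y_obs × 24684 = 6705 kg VSS/d.
R_O = Q·ΔS − 1.42 P_X = 24684 − 9522 = 15163 kg O₂/d.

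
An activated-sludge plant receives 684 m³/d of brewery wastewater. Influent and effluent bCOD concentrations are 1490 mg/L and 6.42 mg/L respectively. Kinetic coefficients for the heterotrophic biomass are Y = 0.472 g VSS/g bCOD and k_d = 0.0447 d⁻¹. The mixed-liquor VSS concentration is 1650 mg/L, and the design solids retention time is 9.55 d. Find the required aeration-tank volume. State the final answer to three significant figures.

V ≈ 1940 m³

Steady-state biomass mass balance: V·X·(1 + k_d·θ_c) = Y·Q·(S₀ − S)·θ_c, so V = 0.472 × 684 × (1490 − 6.42) × 9.55 / [1650 × (1 + 0.0447 × 9.55)] = 4.57×10^6 / 2354 = 1943 m³.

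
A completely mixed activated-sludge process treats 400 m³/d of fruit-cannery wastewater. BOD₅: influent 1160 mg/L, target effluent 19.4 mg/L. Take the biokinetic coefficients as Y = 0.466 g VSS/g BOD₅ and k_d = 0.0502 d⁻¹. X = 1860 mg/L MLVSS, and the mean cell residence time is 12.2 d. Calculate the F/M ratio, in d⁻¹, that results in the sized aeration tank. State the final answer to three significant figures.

From the SRT design equation V = Y Q (S₀−S) θ_c / [X (1 + k_d θ_c)] = 0.466 × 400 × (1160 − 19.4) × 12.2 / [1860 × (1 + 0.0502 × 12.2)] = 2.59×10^6 / 2999 = 864.9 m³.
F/M = Q·S₀ / (V·X) = 400 × 1160 / (864.9 × 1860) = 0.2884 g BOD₅·(g VSS·d)⁻¹.

F/M ≈ 0.288 d⁻¹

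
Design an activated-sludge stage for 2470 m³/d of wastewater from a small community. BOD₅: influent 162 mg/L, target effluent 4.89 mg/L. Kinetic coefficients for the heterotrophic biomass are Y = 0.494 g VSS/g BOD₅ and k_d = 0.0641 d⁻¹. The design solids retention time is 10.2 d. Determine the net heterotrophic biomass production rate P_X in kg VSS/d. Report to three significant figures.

P_X ≈ 116 kg VSS/d

Observed yield with endogenous decay: Y_obs = Y / (1 + k_d·θ_c) = 0.494 / (1 + 0.0641 × 10.2) = 0.494 / 1.654 = 0.2987 g VSS/g BOD₅.
ΔS = 162 − 4.89 = 157.1 mg/L, so the substrate removal rate is 2470 × 157.1/1000 = 388.1 kg BOD₅/d.
P_X = Y_obs · Q(S₀ − S) = 0.2987 × 388.1 = 115.9 kg VSS/d.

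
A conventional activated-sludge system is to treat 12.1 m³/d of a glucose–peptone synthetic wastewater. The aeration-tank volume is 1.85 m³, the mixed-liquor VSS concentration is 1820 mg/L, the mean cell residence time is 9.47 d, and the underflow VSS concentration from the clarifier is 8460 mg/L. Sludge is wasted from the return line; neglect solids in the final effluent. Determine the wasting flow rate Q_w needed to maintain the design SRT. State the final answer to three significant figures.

Q_w ≈ 0.0420 m³/d

Wasting from the return line (neglecting effluent solids): Q_w = V·X / (θ_c·X_r) = 1.850 × 1820 / (9.47 × 8460) = 0.04203 m³/d.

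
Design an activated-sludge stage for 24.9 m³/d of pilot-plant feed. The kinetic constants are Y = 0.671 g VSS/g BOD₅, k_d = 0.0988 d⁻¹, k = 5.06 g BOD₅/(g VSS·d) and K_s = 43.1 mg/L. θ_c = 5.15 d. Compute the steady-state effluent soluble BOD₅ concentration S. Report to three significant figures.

S ≈ 4.07 mg/L

For a completely mixed reactor with recycle the Lawrence–McCarty relation gives S = K_s·(1 + k_d·θ_c) / [θ_c·(Y·k − k_d) − 1] = 43.1 × (1 + 0.0988 × 5.15) / [5.15 × (0.671 × 5.06 − 0.0988) − 1] = 65.03 / 15.98 = 4.070 mg/L.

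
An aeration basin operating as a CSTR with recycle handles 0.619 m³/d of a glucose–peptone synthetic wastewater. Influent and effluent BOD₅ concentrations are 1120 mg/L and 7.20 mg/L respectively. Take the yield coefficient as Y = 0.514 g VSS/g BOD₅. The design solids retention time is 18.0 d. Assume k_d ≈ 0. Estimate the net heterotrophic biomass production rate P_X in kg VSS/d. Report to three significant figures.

With endogenous decay neglected, the observed yield equals the true yield: Y_obs = Y = 0.514 g VSS/g BOD₅.
Mass of BOD₅ removed per day: Q(S₀ − S) = 0.619 × 1113 g/m³ = 0.6888 kg/d.
P_X = Y_obs · Q(S₀ − S) = 0.5140 × 0.6888 = 0.3541 kg VSS/d.

P_X ≈ 0.354 kg VSS/d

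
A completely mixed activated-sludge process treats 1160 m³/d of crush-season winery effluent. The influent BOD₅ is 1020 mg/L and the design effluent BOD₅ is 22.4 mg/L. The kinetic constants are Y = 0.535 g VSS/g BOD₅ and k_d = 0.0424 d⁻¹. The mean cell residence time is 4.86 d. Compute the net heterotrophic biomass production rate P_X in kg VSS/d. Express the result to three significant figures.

Correct the yield for decay: Y_obs = Y/(1 + k_d θ_c) = 0.535 / (1 + 0.0424 × 4.86) = 0.535 / 1.206 = 0.4436.
Q·(S₀ − S) = 1160 × (1020 − 22.4) × 10⁻³ = 1157 kg/d removed.
So the net sludge growth is P_X = 0.4436 × 1157 = 513.3 kg VSS/d.

P_X ≈ 513 kg VSS/d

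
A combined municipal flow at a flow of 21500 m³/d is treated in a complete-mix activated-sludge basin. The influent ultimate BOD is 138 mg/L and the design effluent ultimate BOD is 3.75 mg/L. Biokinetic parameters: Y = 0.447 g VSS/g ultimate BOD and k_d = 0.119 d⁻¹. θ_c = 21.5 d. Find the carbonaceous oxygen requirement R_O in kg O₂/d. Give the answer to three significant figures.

R_O ≈ 2370 kg O₂/d

Y_obs = Y / (1 + k_d θ_c) = 0.447 / (1 + 0.119 × 21.5) = 0.447 / 3.558 = 0.1256.
Substrate removed = Q·(S₀ − S) = 21500 m³/d × (138 − 3.75) g/m³ = 2.89×10^6 g/d = 2886 kg/d.
Net sludge production P_X = 0.1256 × 2886 = 362.6 kg VSS/d.
Carbonaceous O₂ demand = substrate oxidised − cell-mass equivalent = 2886 − 1.42 × 362.6 = 2372 kg O₂/d.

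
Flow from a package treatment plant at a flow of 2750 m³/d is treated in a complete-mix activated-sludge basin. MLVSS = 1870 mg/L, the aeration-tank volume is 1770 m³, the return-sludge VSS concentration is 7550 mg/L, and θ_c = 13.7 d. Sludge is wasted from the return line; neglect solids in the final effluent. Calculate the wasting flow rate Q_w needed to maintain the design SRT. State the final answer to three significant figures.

Wasting from the return line (neglecting effluent solids): Q_w = V·X / (θ_c·X_r) = 1770 × 1870 / (13.7 × 7550) = 32.00 m³/d.

Q_w ≈ 32.0 m³/d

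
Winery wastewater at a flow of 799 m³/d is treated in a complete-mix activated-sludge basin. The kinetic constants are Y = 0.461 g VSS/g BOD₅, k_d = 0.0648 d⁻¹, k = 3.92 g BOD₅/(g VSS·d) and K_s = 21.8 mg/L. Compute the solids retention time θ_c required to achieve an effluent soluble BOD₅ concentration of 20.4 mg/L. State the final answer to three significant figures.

θ_c ≈ 1.24 d

At the target effluent, Y k S/(K_s+S) = 0.461×3.92×20.4/42.20 = 0.8736 d⁻¹.
θ_c = 1/(μ − k_d) = 1/(0.8736 − 0.0648) = 1/0.8088 = 1.236 d.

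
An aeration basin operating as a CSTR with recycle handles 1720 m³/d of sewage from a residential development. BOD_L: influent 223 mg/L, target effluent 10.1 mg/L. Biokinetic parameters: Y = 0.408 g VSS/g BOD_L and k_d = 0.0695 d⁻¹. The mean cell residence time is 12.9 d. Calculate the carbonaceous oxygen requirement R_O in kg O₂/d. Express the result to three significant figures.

The observed yield is Y_obs = Y/(1 + k_d·θ_c) = 0.408 / (1 + 0.0695 × 12.9) = 0.408 / 1.897 = 0.2151 g VSS per g BOD_L removed.
Mass of BOD_L removed per day: Q(S₀ − S) = 1720 × 212.9 g/m³ = 366.2 kg/d.
P_X = Y_obs·Q·(S₀ − S) = 0.2151 × 366.2 = 78.78 kg VSS/d.
R_O = Q·(S₀ − S) − 1.42·P_X = 366.2 − 1.42 × 78.78 = 254.3 kg O₂/d.

R_O ≈ 254 kg O₂/d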